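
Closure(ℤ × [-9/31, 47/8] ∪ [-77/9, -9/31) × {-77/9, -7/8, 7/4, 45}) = (ℤ × [-9/31, 47/8]) ∪ ([-77/9, -9/31] × {-77/9, -7/8, 7/4, 45})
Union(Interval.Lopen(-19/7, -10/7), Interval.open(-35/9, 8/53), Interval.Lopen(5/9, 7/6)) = Union(Interval.open(-35/9, 8/53), Interval.Lopen(5/9, 7/6))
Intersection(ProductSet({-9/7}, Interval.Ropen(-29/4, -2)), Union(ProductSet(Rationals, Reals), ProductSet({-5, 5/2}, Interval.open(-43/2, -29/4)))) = ProductSet({-9/7}, Interval.Ropen(-29/4, -2))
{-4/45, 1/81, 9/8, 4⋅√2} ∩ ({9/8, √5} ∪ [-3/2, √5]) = {-4/45, 1/81, 9/8}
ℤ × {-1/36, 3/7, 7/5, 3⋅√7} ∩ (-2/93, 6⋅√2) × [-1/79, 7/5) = {0, 1, …, 8} × {3/7}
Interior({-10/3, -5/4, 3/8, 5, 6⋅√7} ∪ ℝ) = ℝ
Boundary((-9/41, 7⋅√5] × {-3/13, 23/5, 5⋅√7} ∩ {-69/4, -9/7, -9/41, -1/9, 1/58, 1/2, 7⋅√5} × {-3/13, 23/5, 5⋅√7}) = {-1/9, 1/58, 1/2, 7⋅√5} × {-3/13, 23/5, 5⋅√7}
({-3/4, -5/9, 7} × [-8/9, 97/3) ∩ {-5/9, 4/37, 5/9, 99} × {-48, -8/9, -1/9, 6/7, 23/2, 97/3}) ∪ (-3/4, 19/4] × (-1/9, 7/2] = ({-5/9} × {-8/9, -1/9, 6/7, 23/2}) ∪ ((-3/4, 19/4] × (-1/9, 7/2])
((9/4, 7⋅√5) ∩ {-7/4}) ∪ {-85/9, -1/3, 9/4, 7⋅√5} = {-85/9, -1/3, 9/4, 7⋅√5}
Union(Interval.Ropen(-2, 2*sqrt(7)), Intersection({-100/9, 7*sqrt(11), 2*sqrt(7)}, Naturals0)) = Interval.Ropen(-2, 2*sqrt(7))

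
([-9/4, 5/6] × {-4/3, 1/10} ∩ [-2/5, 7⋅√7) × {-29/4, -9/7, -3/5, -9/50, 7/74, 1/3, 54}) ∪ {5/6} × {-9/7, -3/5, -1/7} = {5/6} × {-9/7, -3/5, -1/7}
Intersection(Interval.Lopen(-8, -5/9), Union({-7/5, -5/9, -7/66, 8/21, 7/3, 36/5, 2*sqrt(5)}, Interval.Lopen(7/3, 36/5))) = {-7/5, -5/9}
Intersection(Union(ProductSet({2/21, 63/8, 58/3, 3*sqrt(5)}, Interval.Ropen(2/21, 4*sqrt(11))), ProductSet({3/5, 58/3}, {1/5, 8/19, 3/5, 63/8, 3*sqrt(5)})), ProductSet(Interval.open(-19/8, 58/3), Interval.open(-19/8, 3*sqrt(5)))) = Union(ProductSet({3/5}, {1/5, 8/19, 3/5}), ProductSet({2/21, 63/8, 3*sqrt(5)}, Interval.Ropen(2/21, 3*sqrt(5))))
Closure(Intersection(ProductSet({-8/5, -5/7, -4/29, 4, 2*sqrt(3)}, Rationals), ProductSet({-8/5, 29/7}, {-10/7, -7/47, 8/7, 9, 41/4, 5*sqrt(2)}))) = ProductSet({-8/5}, {-10/7, -7/47, 8/7, 9, 41/4})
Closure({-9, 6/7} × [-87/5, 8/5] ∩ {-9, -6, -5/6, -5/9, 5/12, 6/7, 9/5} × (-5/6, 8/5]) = {-9, 6/7} × [-5/6, 8/5]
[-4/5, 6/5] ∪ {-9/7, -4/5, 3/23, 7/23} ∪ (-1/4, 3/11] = {-9/7} ∪ [-4/5, 6/5]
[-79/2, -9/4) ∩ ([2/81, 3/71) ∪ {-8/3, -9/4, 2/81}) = {-8/3}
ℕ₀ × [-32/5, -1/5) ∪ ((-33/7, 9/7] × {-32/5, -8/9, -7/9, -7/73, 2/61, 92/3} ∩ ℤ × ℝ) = (ℕ₀ × [-32/5, -1/5)) ∪ ({-4, -3, …, 1} × {-32/5, -8/9, -7/9, -7/73, 2/61, 92/3})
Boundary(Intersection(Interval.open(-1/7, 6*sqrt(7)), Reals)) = {-1/7, 6*sqrt(7)}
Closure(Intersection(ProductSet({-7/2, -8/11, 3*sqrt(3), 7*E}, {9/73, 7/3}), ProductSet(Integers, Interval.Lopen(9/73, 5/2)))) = EmptySet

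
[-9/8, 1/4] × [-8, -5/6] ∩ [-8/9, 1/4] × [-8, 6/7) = [-8/9, 1/4] × [-8, -5/6]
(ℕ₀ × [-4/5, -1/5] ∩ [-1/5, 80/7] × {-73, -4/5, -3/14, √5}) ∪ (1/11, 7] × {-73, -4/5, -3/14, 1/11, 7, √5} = ({0, 1, …, 11} × {-4/5, -3/14}) ∪ ((1/11, 7] × {-73, -4/5, -3/14, 1/11, 7, √5})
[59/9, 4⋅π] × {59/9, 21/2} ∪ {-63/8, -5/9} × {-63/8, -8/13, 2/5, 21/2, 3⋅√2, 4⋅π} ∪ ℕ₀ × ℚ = (ℕ₀ × ℚ) ∪ ([59/9, 4⋅π] × {59/9, 21/2}) ∪ ({-63/8, -5/9} × {-63/8, -8/13, 2/5, 21/2, 3⋅√2, 4⋅π})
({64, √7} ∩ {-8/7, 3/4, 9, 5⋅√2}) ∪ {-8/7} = {-8/7}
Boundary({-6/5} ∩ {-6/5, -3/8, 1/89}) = {-6/5}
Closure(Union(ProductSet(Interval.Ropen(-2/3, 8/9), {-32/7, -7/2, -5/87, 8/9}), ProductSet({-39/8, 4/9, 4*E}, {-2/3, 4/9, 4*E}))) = Union(ProductSet({-39/8, 4/9, 4*E}, {-2/3, 4/9, 4*E}), ProductSet(Interval(-2/3, 8/9), {-32/7, -7/2, -5/87, 8/9}))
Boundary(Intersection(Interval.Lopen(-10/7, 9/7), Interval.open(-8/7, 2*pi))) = {-8/7, 9/7}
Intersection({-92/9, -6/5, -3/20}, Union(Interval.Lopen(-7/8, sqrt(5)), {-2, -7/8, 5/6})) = {-3/20}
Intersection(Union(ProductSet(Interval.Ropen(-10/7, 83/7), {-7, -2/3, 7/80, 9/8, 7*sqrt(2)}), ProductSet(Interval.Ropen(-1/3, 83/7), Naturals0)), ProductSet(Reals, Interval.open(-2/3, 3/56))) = ProductSet(Interval.Ropen(-1/3, 83/7), Range(0, 1, 1))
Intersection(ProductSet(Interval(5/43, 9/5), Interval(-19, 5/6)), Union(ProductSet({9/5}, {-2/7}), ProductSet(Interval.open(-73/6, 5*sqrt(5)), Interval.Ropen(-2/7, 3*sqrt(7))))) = ProductSet(Interval(5/43, 9/5), Interval(-2/7, 5/6))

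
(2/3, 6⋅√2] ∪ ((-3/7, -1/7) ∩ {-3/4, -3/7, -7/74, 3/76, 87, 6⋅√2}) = (2/3, 6⋅√2]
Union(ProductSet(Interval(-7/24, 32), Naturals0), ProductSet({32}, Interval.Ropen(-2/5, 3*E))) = Union(ProductSet({32}, Interval.Ropen(-2/5, 3*E)), ProductSet(Interval(-7/24, 32), Naturals0))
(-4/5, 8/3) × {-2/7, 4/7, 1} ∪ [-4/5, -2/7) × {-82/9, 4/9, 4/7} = ([-4/5, -2/7) × {-82/9, 4/9, 4/7}) ∪ ((-4/5, 8/3) × {-2/7, 4/7, 1})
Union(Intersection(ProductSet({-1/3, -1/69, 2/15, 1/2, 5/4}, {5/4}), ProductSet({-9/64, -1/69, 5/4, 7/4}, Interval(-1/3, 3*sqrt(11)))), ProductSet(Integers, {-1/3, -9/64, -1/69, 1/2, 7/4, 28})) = Union(ProductSet({-1/69, 5/4}, {5/4}), ProductSet(Integers, {-1/3, -9/64, -1/69, 1/2, 7/4, 28}))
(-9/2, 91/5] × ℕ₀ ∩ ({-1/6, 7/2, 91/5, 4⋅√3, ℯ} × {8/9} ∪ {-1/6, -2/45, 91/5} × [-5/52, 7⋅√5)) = {-1/6, -2/45, 91/5} × {0, 1, …, 15}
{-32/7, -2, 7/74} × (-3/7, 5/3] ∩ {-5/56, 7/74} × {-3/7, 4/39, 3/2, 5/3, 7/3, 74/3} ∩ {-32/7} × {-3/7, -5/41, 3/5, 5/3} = ∅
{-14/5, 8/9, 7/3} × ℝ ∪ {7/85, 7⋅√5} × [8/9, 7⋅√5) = ({-14/5, 8/9, 7/3} × ℝ) ∪ ({7/85, 7⋅√5} × [8/9, 7⋅√5))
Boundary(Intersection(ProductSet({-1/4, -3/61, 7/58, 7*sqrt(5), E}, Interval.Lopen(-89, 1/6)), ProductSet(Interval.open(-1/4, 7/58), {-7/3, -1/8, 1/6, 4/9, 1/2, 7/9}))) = ProductSet({-3/61}, {-7/3, -1/8, 1/6})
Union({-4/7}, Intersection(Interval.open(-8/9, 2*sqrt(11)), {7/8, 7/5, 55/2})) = {-4/7, 7/8, 7/5}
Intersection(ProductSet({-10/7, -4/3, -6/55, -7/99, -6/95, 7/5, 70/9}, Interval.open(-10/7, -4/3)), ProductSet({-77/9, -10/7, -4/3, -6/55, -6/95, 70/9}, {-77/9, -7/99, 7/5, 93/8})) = EmptySet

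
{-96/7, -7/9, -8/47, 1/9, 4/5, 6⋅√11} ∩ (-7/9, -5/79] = {-8/47}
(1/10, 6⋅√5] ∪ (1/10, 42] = (1/10, 42]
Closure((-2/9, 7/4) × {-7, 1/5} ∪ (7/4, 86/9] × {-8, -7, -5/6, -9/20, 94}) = ([-2/9, 7/4] × {-7, 1/5}) ∪ ([7/4, 86/9] × {-8, -7, -5/6, -9/20, 94})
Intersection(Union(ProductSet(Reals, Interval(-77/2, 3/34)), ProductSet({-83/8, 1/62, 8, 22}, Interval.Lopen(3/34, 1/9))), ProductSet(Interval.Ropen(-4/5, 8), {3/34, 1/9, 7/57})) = Union(ProductSet({1/62}, {1/9}), ProductSet(Interval.Ropen(-4/5, 8), {3/34}))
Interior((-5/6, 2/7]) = (-5/6, 2/7)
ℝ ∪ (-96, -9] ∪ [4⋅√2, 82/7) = (-∞, ∞)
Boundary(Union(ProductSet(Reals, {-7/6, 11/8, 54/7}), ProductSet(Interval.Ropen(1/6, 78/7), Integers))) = Union(ProductSet(Interval(1/6, 78/7), Integers), ProductSet(Reals, {-7/6, 11/8, 54/7}))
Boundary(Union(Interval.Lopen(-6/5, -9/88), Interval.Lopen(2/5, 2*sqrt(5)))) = {-6/5, -9/88, 2/5, 2*sqrt(5)}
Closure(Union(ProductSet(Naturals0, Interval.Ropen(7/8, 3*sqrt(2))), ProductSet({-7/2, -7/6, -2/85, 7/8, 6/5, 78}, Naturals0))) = Union(ProductSet({-7/2, -7/6, -2/85, 7/8, 6/5, 78}, Naturals0), ProductSet(Naturals0, Interval(7/8, 3*sqrt(2))))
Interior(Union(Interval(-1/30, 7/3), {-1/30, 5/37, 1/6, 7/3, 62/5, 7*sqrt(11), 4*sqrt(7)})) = Interval.open(-1/30, 7/3)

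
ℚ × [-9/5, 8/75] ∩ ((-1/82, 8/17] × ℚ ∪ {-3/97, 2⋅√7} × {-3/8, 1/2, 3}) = ({-3/97} × {-3/8}) ∪ ((ℚ ∩ (-1/82, 8/17]) × (ℚ ∩ [-9/5, 8/75]))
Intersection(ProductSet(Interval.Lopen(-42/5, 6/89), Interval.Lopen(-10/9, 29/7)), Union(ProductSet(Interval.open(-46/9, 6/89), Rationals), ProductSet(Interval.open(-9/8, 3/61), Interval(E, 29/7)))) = Union(ProductSet(Interval.open(-46/9, 6/89), Intersection(Interval.Lopen(-10/9, 29/7), Rationals)), ProductSet(Interval.open(-9/8, 3/61), Interval(E, 29/7)))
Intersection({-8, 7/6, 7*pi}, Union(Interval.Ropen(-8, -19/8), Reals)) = {-8, 7/6, 7*pi}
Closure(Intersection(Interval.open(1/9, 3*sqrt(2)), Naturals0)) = Range(1, 5, 1)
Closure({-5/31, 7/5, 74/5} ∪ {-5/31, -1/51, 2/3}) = {-5/31, -1/51, 2/3, 7/5, 74/5}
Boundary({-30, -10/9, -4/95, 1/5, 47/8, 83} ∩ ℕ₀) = {83}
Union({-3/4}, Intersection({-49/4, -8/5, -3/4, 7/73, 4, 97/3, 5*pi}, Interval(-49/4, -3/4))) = {-49/4, -8/5, -3/4}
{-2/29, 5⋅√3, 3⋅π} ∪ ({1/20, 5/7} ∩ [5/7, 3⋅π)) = {-2/29, 5/7, 5⋅√3, 3⋅π}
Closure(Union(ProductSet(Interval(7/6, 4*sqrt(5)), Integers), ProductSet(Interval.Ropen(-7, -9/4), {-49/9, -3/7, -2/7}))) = Union(ProductSet(Interval(-7, -9/4), {-49/9, -3/7, -2/7}), ProductSet(Interval(7/6, 4*sqrt(5)), Integers))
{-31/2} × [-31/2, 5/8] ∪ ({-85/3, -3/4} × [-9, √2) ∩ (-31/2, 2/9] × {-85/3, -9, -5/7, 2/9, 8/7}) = ({-31/2} × [-31/2, 5/8]) ∪ ({-3/4} × {-9, -5/7, 2/9, 8/7})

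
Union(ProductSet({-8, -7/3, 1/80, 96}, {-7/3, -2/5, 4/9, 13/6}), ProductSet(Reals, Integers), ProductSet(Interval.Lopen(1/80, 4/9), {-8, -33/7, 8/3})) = Union(ProductSet({-8, -7/3, 1/80, 96}, {-7/3, -2/5, 4/9, 13/6}), ProductSet(Interval.Lopen(1/80, 4/9), {-8, -33/7, 8/3}), ProductSet(Reals, Integers))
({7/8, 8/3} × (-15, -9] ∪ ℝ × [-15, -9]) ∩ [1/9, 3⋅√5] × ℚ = [1/9, 3⋅√5] × (ℚ ∩ [-15, -9])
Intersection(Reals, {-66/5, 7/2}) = {-66/5, 7/2}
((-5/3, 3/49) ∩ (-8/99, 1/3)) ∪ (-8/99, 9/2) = (-8/99, 9/2)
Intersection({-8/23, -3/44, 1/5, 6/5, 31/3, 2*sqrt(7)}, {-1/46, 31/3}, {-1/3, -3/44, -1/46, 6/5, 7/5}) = EmptySet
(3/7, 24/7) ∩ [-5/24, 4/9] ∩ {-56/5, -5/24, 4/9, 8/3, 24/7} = {4/9}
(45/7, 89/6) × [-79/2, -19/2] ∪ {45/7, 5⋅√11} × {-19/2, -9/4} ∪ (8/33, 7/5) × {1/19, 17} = ((8/33, 7/5) × {1/19, 17}) ∪ ({45/7, 5⋅√11} × {-19/2, -9/4}) ∪ ((45/7, 89/6) × [-79/2, -19/2])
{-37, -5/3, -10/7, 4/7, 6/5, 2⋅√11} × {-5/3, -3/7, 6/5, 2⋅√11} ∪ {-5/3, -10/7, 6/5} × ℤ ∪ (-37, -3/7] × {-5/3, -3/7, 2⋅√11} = ({-5/3, -10/7, 6/5} × ℤ) ∪ ((-37, -3/7] × {-5/3, -3/7, 2⋅√11}) ∪ ({-37, -5/3, -10/7, 4/7, 6/5, 2⋅√11} × {-5/3, -3/7, 6/5, 2⋅√11})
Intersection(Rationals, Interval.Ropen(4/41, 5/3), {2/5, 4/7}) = {2/5, 4/7}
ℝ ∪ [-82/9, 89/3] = (-∞, ∞)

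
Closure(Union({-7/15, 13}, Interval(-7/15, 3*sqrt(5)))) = Union({13}, Interval(-7/15, 3*sqrt(5)))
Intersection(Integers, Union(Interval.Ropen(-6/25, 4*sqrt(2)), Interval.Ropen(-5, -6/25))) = Range(-5, 6, 1)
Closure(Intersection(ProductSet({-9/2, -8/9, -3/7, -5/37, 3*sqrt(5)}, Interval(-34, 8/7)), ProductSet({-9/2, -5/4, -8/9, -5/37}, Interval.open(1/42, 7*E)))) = ProductSet({-9/2, -8/9, -5/37}, Interval(1/42, 8/7))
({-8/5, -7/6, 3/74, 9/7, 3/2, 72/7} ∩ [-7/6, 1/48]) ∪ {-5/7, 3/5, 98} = {-7/6, -5/7, 3/5, 98}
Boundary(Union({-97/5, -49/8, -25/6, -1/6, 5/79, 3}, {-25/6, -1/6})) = {-97/5, -49/8, -25/6, -1/6, 5/79, 3}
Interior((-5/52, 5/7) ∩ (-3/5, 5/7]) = (-5/52, 5/7)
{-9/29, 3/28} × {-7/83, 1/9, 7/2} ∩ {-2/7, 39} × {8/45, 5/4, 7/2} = ∅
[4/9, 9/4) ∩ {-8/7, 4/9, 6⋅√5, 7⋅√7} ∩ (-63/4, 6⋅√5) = {4/9}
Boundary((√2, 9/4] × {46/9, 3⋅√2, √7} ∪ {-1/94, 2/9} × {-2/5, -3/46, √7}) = ({-1/94, 2/9} × {-2/5, -3/46, √7}) ∪ ([√2, 9/4] × {46/9, 3⋅√2, √7})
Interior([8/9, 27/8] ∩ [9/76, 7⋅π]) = (8/9, 27/8)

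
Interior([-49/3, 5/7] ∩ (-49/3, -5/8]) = (-49/3, -5/8)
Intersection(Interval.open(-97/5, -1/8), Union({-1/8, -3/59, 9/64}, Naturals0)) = EmptySet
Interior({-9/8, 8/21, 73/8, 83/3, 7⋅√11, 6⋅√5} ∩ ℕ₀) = ∅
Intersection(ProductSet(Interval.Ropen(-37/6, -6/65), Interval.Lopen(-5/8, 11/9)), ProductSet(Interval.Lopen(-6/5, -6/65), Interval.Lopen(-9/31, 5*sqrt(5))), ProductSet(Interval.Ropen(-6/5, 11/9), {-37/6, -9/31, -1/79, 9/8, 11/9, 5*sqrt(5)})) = ProductSet(Interval.open(-6/5, -6/65), {-1/79, 9/8, 11/9})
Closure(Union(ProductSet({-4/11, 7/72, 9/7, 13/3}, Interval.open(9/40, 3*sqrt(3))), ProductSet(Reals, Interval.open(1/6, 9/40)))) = Union(ProductSet({-4/11, 7/72, 9/7, 13/3}, Interval(9/40, 3*sqrt(3))), ProductSet(Reals, Interval(1/6, 9/40)))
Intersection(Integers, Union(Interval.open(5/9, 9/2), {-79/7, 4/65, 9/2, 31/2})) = Range(1, 5, 1)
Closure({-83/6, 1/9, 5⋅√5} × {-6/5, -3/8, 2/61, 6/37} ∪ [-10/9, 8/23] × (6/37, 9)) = ([-10/9, 8/23] × [6/37, 9]) ∪ ({-83/6, 1/9, 5⋅√5} × {-6/5, -3/8, 2/61, 6/37})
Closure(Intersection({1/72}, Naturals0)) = EmptySet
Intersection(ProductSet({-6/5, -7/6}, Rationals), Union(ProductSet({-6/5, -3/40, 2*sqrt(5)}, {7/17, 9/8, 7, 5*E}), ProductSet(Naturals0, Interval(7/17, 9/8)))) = ProductSet({-6/5}, {7/17, 9/8, 7})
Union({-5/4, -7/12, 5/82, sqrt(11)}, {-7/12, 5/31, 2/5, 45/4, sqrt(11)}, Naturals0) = Union({-5/4, -7/12, 5/82, 5/31, 2/5, 45/4, sqrt(11)}, Naturals0)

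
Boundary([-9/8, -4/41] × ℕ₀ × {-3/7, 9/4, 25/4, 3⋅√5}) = [-9/8, -4/41] × ℕ₀ × {-3/7, 9/4, 25/4, 3⋅√5}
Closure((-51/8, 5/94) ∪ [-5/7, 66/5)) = [-51/8, 66/5]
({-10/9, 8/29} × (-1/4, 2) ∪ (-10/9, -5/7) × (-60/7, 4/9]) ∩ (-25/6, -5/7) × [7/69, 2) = ({-10/9} × [7/69, 2)) ∪ ((-10/9, -5/7) × [7/69, 4/9])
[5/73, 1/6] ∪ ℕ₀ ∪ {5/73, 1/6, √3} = ℕ₀ ∪ [5/73, 1/6] ∪ {√3}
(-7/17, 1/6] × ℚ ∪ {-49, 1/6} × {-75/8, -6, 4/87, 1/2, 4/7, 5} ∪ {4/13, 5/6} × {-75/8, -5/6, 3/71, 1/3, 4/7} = ((-7/17, 1/6] × ℚ) ∪ ({4/13, 5/6} × {-75/8, -5/6, 3/71, 1/3, 4/7}) ∪ ({-49, 1/6} × {-75/8, -6, 4/87, 1/2, 4/7, 5})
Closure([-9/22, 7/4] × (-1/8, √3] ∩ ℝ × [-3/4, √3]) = [-9/22, 7/4] × [-1/8, √3]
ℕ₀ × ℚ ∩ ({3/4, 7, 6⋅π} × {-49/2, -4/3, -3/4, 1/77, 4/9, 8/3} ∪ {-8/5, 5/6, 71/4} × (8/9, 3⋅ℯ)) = {7} × {-49/2, -4/3, -3/4, 1/77, 4/9, 8/3}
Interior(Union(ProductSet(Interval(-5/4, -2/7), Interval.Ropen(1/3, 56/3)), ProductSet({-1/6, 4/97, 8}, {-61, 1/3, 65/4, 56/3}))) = ProductSet(Interval.open(-5/4, -2/7), Interval.open(1/3, 56/3))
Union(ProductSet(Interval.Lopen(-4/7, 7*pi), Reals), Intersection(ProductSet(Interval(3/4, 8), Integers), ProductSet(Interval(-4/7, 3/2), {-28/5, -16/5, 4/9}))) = ProductSet(Interval.Lopen(-4/7, 7*pi), Reals)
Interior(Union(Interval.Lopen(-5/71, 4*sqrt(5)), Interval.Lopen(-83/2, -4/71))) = Interval.open(-83/2, 4*sqrt(5))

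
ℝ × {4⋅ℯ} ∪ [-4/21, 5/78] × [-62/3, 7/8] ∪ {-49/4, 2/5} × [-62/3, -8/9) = (ℝ × {4⋅ℯ}) ∪ ({-49/4, 2/5} × [-62/3, -8/9)) ∪ ([-4/21, 5/78] × [-62/3, 7/8])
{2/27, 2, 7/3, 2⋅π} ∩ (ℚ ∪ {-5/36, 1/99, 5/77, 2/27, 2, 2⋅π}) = {2/27, 2, 7/3, 2⋅π}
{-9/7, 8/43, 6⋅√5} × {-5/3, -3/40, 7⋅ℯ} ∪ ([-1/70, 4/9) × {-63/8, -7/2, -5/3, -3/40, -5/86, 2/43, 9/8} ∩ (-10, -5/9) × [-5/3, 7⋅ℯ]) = {-9/7, 8/43, 6⋅√5} × {-5/3, -3/40, 7⋅ℯ}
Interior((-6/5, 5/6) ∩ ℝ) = (-6/5, 5/6)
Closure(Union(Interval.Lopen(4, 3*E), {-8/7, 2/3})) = Union({-8/7, 2/3}, Interval(4, 3*E))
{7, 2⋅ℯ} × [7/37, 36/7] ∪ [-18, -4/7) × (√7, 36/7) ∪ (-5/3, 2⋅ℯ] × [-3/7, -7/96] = ({7, 2⋅ℯ} × [7/37, 36/7]) ∪ ([-18, -4/7) × (√7, 36/7)) ∪ ((-5/3, 2⋅ℯ] × [-3/7, -7/96])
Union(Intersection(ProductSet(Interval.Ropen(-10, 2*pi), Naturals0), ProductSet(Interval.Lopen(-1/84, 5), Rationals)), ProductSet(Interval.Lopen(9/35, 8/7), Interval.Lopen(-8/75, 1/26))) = Union(ProductSet(Interval.Lopen(-1/84, 5), Naturals0), ProductSet(Interval.Lopen(9/35, 8/7), Interval.Lopen(-8/75, 1/26)))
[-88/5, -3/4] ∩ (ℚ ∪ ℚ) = ℚ ∩ [-88/5, -3/4]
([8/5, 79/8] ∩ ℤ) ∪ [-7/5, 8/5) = [-7/5, 8/5) ∪ {2, 3, …, 9}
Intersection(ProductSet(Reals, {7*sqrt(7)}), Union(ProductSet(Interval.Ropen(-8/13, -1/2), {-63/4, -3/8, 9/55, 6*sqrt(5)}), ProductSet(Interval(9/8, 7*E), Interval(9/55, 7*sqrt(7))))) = ProductSet(Interval(9/8, 7*E), {7*sqrt(7)})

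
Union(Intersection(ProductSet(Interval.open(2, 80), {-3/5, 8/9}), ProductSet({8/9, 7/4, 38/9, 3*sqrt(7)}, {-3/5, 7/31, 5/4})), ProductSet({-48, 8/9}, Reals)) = Union(ProductSet({-48, 8/9}, Reals), ProductSet({38/9, 3*sqrt(7)}, {-3/5}))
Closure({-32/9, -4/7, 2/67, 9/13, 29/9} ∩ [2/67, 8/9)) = {2/67, 9/13}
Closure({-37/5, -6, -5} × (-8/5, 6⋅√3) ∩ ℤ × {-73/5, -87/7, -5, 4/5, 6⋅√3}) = {-6, -5} × {4/5}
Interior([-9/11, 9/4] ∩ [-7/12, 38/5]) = (-7/12, 9/4)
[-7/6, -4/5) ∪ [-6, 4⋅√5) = [-6, 4⋅√5)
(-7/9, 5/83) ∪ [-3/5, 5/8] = (-7/9, 5/8]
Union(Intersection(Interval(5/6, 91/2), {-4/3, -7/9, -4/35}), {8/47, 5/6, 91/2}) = {8/47, 5/6, 91/2}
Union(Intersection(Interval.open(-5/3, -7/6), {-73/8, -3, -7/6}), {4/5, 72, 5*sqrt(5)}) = {4/5, 72, 5*sqrt(5)}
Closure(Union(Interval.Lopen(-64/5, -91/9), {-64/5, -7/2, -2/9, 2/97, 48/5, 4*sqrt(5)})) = Union({-7/2, -2/9, 2/97, 48/5, 4*sqrt(5)}, Interval(-64/5, -91/9))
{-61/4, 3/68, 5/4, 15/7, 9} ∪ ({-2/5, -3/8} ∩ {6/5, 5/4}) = {-61/4, 3/68, 5/4, 15/7, 9}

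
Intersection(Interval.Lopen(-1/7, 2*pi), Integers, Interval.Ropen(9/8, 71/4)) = Range(2, 7, 1)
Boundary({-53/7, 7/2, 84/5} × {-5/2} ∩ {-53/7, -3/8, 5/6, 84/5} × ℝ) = {-53/7, 84/5} × {-5/2}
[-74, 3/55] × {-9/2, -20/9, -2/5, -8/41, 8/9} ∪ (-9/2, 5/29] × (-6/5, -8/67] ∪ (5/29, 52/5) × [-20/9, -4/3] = ((-9/2, 5/29] × (-6/5, -8/67]) ∪ ((5/29, 52/5) × [-20/9, -4/3]) ∪ ([-74, 3/55] × {-9/2, -20/9, -2/5, -8/41, 8/9})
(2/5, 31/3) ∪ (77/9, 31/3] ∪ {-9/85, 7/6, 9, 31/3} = {-9/85} ∪ (2/5, 31/3]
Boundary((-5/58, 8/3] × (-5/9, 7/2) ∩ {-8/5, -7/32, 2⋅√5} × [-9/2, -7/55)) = ∅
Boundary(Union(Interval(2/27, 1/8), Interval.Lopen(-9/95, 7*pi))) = {-9/95, 7*pi}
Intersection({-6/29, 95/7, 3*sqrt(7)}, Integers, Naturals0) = EmptySet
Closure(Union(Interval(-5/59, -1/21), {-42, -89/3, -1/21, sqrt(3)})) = Union({-42, -89/3, sqrt(3)}, Interval(-5/59, -1/21))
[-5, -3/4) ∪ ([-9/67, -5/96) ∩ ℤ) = [-5, -3/4)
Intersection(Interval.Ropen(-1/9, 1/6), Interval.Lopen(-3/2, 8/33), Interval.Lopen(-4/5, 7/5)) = Interval.Ropen(-1/9, 1/6)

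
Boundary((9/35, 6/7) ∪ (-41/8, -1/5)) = {-41/8, -1/5, 9/35, 6/7}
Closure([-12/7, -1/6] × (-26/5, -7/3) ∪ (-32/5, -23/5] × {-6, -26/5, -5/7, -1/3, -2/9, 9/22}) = ([-12/7, -1/6] × [-26/5, -7/3]) ∪ ([-32/5, -23/5] × {-6, -26/5, -5/7, -1/3, -2/9, 9/22})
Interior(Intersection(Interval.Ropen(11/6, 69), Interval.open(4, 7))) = Interval.open(4, 7)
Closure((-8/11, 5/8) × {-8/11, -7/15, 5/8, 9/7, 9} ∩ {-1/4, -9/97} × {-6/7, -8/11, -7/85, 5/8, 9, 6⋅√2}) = {-1/4, -9/97} × {-8/11, 5/8, 9}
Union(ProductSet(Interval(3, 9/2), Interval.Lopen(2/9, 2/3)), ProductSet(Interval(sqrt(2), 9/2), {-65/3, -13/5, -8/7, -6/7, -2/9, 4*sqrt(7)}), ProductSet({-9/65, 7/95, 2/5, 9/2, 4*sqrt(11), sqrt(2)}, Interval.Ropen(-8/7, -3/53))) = Union(ProductSet({-9/65, 7/95, 2/5, 9/2, 4*sqrt(11), sqrt(2)}, Interval.Ropen(-8/7, -3/53)), ProductSet(Interval(3, 9/2), Interval.Lopen(2/9, 2/3)), ProductSet(Interval(sqrt(2), 9/2), {-65/3, -13/5, -8/7, -6/7, -2/9, 4*sqrt(7)}))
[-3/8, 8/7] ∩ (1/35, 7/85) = (1/35, 7/85)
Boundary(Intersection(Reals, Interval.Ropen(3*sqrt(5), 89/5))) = {89/5, 3*sqrt(5)}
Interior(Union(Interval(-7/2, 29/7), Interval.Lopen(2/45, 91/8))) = Interval.open(-7/2, 91/8)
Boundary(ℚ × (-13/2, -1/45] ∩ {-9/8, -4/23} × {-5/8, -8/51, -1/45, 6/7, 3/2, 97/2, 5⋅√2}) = {-9/8, -4/23} × {-5/8, -8/51, -1/45}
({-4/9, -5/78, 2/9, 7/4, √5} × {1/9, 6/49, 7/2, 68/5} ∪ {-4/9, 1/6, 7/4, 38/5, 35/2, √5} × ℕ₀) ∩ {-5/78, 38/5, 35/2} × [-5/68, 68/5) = ({-5/78} × {1/9, 6/49, 7/2}) ∪ ({38/5, 35/2} × {0, 1, …, 13})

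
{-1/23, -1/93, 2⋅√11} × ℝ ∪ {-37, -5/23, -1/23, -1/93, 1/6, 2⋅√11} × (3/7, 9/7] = ({-1/23, -1/93, 2⋅√11} × ℝ) ∪ ({-37, -5/23, -1/23, -1/93, 1/6, 2⋅√11} × (3/7, 9/7])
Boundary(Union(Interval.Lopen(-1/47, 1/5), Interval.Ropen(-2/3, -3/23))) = {-2/3, -3/23, -1/47, 1/5}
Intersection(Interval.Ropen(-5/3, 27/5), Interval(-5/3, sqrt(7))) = Interval(-5/3, sqrt(7))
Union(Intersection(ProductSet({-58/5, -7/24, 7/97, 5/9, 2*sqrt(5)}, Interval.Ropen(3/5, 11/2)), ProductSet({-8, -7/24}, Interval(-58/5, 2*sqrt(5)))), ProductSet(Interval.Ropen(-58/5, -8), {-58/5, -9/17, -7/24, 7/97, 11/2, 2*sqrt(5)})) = Union(ProductSet({-7/24}, Interval(3/5, 2*sqrt(5))), ProductSet(Interval.Ropen(-58/5, -8), {-58/5, -9/17, -7/24, 7/97, 11/2, 2*sqrt(5)}))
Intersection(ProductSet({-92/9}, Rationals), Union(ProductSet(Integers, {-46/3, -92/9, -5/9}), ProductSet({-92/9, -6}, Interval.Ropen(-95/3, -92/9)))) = ProductSet({-92/9}, Intersection(Interval.Ropen(-95/3, -92/9), Rationals))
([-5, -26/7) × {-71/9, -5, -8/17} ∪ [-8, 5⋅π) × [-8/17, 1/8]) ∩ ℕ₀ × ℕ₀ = {0, 1, …, 15} × {0}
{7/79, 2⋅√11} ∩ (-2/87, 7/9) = {7/79}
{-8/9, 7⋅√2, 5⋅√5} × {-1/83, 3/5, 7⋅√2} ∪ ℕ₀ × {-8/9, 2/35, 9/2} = (ℕ₀ × {-8/9, 2/35, 9/2}) ∪ ({-8/9, 7⋅√2, 5⋅√5} × {-1/83, 3/5, 7⋅√2})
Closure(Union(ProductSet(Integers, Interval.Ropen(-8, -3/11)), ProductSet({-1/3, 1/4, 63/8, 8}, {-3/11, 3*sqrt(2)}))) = Union(ProductSet({-1/3, 1/4, 63/8, 8}, {-3/11, 3*sqrt(2)}), ProductSet(Integers, Interval(-8, -3/11)))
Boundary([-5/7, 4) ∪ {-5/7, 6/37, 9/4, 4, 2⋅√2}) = {-5/7, 4}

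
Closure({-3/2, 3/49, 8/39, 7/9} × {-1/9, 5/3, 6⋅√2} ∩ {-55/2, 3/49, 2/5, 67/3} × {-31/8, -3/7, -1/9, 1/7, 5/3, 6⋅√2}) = {3/49} × {-1/9, 5/3, 6⋅√2}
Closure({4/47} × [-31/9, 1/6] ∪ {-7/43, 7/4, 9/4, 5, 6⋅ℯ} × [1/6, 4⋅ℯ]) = ({4/47} × [-31/9, 1/6]) ∪ ({-7/43, 7/4, 9/4, 5, 6⋅ℯ} × [1/6, 4⋅ℯ])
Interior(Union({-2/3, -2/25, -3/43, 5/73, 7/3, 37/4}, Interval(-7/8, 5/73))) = Interval.open(-7/8, 5/73)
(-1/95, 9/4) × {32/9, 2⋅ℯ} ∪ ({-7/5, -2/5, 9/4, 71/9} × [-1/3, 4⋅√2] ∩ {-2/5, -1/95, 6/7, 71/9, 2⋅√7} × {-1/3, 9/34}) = ({-2/5, 71/9} × {-1/3, 9/34}) ∪ ((-1/95, 9/4) × {32/9, 2⋅ℯ})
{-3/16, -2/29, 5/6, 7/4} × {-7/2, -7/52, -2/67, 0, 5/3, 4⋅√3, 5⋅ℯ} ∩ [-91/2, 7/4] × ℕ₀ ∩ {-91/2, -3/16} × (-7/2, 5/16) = {-3/16} × {0}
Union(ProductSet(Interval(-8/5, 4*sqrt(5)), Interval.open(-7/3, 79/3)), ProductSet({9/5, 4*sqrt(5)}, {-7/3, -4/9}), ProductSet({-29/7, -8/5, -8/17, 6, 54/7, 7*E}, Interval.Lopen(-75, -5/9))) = Union(ProductSet({9/5, 4*sqrt(5)}, {-7/3, -4/9}), ProductSet({-29/7, -8/5, -8/17, 6, 54/7, 7*E}, Interval.Lopen(-75, -5/9)), ProductSet(Interval(-8/5, 4*sqrt(5)), Interval.open(-7/3, 79/3)))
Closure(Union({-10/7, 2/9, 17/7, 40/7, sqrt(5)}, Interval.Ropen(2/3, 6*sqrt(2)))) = Union({-10/7, 2/9}, Interval(2/3, 6*sqrt(2)))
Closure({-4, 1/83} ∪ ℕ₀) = {-4, 1/83} ∪ ℕ₀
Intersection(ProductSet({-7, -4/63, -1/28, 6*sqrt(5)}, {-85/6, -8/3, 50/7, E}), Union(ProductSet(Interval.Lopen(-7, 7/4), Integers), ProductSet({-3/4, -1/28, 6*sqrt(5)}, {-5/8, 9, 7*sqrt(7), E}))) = ProductSet({-1/28, 6*sqrt(5)}, {E})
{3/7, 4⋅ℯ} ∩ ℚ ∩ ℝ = {3/7}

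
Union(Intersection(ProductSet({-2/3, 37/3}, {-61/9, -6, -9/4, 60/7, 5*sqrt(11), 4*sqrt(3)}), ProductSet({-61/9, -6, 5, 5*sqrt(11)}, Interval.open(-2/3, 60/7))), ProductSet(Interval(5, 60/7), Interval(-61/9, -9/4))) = ProductSet(Interval(5, 60/7), Interval(-61/9, -9/4))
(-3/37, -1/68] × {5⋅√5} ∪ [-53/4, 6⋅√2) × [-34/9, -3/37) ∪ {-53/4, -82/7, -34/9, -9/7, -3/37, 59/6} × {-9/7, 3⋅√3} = ((-3/37, -1/68] × {5⋅√5}) ∪ ({-53/4, -82/7, -34/9, -9/7, -3/37, 59/6} × {-9/7, 3⋅√3}) ∪ ([-53/4, 6⋅√2) × [-34/9, -3/37))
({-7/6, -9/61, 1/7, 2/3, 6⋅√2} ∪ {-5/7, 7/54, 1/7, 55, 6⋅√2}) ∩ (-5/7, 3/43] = {-9/61}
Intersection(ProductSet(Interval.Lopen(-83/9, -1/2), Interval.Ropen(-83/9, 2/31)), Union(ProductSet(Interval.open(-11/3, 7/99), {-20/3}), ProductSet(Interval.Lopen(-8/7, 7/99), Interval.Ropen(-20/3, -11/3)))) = Union(ProductSet(Interval.Lopen(-11/3, -1/2), {-20/3}), ProductSet(Interval.Lopen(-8/7, -1/2), Interval.Ropen(-20/3, -11/3)))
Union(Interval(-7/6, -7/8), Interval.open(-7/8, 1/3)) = Interval.Ropen(-7/6, 1/3)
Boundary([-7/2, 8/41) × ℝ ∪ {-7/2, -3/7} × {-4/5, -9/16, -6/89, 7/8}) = {-7/2, 8/41} × ℝ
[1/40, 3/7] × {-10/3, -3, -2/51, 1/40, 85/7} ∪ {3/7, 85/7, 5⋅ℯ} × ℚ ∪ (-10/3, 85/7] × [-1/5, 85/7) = ({3/7, 85/7, 5⋅ℯ} × ℚ) ∪ ((-10/3, 85/7] × [-1/5, 85/7)) ∪ ([1/40, 3/7] × {-10/3, -3, -2/51, 1/40, 85/7})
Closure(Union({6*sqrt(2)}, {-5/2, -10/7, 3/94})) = {-5/2, -10/7, 3/94, 6*sqrt(2)}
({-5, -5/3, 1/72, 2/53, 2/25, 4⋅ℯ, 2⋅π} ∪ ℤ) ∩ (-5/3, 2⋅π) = {-1, 0, …, 6} ∪ {1/72, 2/53, 2/25}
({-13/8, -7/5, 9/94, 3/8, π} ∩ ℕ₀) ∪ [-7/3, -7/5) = [-7/3, -7/5)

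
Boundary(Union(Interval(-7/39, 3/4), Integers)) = Union(Complement(Integers, Interval.open(-7/39, 3/4)), {-7/39, 3/4})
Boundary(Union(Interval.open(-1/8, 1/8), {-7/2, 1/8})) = {-7/2, -1/8, 1/8}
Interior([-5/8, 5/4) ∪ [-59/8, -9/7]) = (-59/8, -9/7) ∪ (-5/8, 5/4)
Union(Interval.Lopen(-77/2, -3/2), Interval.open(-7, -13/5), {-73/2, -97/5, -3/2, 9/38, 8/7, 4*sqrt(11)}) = Union({9/38, 8/7, 4*sqrt(11)}, Interval.Lopen(-77/2, -3/2))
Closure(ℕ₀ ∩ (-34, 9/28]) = {0}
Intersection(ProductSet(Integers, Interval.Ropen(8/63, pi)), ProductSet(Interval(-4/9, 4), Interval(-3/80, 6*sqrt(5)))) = ProductSet(Range(0, 5, 1), Interval.Ropen(8/63, pi))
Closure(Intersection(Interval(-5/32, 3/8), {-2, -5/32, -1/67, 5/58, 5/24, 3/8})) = {-5/32, -1/67, 5/58, 5/24, 3/8}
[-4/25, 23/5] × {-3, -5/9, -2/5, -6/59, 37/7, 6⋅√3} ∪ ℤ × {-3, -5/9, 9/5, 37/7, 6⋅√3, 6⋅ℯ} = (ℤ × {-3, -5/9, 9/5, 37/7, 6⋅√3, 6⋅ℯ}) ∪ ([-4/25, 23/5] × {-3, -5/9, -2/5, -6/59, 37/7, 6⋅√3})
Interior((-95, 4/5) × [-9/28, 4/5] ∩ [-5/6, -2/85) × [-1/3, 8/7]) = (-5/6, -2/85) × (-9/28, 4/5)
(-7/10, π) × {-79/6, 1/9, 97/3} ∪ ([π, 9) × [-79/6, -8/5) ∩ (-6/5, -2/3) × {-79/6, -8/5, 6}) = (-7/10, π) × {-79/6, 1/9, 97/3}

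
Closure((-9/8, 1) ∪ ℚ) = ℚ ∪ (-∞, ∞)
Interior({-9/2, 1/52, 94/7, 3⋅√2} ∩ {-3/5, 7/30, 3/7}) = ∅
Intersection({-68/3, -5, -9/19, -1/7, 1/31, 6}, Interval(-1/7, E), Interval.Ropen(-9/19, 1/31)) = {-1/7}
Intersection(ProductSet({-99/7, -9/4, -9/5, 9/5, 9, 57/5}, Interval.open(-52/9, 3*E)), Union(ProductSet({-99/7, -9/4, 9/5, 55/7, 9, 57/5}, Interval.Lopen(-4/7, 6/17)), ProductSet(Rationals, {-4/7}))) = Union(ProductSet({-99/7, -9/4, 9/5, 9, 57/5}, Interval.Lopen(-4/7, 6/17)), ProductSet({-99/7, -9/4, -9/5, 9/5, 9, 57/5}, {-4/7}))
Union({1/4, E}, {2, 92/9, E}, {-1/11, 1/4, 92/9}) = {-1/11, 1/4, 2, 92/9, E}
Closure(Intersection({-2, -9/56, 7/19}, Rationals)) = {-2, -9/56, 7/19}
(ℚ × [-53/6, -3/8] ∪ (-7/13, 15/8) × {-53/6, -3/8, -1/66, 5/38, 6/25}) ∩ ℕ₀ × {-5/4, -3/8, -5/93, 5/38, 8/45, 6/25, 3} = (ℕ₀ × {-5/4, -3/8}) ∪ ({0, 1} × {-3/8, 5/38, 6/25})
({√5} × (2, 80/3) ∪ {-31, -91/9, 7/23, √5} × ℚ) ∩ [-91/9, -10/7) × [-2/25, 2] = {-91/9} × (ℚ ∩ [-2/25, 2])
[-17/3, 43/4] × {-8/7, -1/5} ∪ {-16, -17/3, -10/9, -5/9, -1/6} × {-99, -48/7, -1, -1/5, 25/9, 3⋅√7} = ([-17/3, 43/4] × {-8/7, -1/5}) ∪ ({-16, -17/3, -10/9, -5/9, -1/6} × {-99, -48/7, -1, -1/5, 25/9, 3⋅√7})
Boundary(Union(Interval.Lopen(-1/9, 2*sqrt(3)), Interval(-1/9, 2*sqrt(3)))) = {-1/9, 2*sqrt(3)}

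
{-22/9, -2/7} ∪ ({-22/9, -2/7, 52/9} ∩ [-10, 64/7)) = {-22/9, -2/7, 52/9}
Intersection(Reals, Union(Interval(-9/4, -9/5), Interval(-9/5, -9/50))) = Interval(-9/4, -9/50)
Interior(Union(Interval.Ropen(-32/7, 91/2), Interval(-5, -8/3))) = Interval.open(-5, 91/2)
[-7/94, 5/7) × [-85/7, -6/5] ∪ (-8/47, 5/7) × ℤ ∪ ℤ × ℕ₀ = (ℤ × ℕ₀) ∪ ((-8/47, 5/7) × ℤ) ∪ ([-7/94, 5/7) × [-85/7, -6/5])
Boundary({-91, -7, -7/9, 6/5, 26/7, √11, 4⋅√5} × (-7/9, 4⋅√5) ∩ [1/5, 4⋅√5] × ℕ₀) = {6/5, 26/7, √11, 4⋅√5} × {0, 1, …, 8}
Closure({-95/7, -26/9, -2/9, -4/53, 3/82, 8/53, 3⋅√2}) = {-95/7, -26/9, -2/9, -4/53, 3/82, 8/53, 3⋅√2}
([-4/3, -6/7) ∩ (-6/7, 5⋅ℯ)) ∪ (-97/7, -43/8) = (-97/7, -43/8)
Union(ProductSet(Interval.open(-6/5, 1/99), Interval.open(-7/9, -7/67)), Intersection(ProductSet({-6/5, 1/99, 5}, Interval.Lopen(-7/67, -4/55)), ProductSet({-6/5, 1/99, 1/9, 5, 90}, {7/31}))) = ProductSet(Interval.open(-6/5, 1/99), Interval.open(-7/9, -7/67))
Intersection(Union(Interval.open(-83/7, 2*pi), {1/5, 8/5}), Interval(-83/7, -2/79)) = Interval.Lopen(-83/7, -2/79)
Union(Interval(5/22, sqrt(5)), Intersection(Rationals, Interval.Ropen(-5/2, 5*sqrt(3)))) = Union(Intersection(Interval.Ropen(-5/2, 5*sqrt(3)), Rationals), Interval(5/22, sqrt(5)))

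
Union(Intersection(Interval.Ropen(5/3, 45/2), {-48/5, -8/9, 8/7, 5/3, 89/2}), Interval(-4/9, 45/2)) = Interval(-4/9, 45/2)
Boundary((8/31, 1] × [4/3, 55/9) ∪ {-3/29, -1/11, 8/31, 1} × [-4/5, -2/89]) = ({8/31, 1} × [4/3, 55/9]) ∪ ([8/31, 1] × {4/3, 55/9}) ∪ ({-3/29, -1/11, 8/31, 1} × [-4/5, -2/89])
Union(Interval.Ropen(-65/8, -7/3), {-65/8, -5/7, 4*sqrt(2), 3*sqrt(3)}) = Union({-5/7, 4*sqrt(2), 3*sqrt(3)}, Interval.Ropen(-65/8, -7/3))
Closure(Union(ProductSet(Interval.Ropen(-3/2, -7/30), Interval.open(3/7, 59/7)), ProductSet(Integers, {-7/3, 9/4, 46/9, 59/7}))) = Union(ProductSet({-3/2, -7/30}, Interval(3/7, 59/7)), ProductSet(Integers, {-7/3, 9/4, 46/9, 59/7}), ProductSet(Interval(-3/2, -7/30), {3/7, 59/7}), ProductSet(Interval.Ropen(-3/2, -7/30), Interval.open(3/7, 59/7)))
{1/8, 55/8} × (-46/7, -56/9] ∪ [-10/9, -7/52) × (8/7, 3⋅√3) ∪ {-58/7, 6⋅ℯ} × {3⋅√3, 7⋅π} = ({1/8, 55/8} × (-46/7, -56/9]) ∪ ({-58/7, 6⋅ℯ} × {3⋅√3, 7⋅π}) ∪ ([-10/9, -7/52) × (8/7, 3⋅√3))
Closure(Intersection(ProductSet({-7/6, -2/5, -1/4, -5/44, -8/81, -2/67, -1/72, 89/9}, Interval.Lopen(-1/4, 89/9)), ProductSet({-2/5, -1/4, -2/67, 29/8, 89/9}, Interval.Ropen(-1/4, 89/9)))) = ProductSet({-2/5, -1/4, -2/67, 89/9}, Interval(-1/4, 89/9))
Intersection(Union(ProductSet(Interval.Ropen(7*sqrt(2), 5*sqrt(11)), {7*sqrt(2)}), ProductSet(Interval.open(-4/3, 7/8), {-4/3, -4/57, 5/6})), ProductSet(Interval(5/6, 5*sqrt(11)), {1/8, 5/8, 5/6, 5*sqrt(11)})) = ProductSet(Interval.Ropen(5/6, 7/8), {5/6})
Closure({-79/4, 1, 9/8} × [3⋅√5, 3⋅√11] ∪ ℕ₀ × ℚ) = (ℕ₀ × ℝ) ∪ ({-79/4, 1, 9/8} × [3⋅√5, 3⋅√11])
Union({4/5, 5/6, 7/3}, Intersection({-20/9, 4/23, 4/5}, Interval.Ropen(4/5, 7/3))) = {4/5, 5/6, 7/3}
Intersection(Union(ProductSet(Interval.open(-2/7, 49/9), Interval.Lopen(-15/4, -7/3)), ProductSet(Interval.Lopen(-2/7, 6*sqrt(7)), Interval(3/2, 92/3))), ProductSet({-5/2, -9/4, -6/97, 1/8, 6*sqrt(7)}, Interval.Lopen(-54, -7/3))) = ProductSet({-6/97, 1/8}, Interval.Lopen(-15/4, -7/3))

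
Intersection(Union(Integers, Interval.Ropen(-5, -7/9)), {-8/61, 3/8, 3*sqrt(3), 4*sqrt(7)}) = EmptySet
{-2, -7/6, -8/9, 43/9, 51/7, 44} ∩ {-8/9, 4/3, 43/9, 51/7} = {-8/9, 43/9, 51/7}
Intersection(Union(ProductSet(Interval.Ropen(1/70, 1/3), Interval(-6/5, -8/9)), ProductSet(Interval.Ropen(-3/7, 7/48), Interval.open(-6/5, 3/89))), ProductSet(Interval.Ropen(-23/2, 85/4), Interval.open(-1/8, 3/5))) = ProductSet(Interval.Ropen(-3/7, 7/48), Interval.open(-1/8, 3/89))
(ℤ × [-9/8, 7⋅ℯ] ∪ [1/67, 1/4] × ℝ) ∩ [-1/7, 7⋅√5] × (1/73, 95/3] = ([1/67, 1/4] × (1/73, 95/3]) ∪ ({0, 1, …, 15} × (1/73, 7⋅ℯ])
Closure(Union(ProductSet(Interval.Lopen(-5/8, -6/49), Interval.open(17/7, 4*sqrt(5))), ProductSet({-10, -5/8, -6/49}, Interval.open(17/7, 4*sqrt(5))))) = ProductSet(Union({-10}, Interval(-5/8, -6/49)), Interval(17/7, 4*sqrt(5)))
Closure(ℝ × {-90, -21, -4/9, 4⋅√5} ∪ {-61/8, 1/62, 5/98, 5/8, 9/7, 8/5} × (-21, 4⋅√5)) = (ℝ × {-90, -21, -4/9, 4⋅√5}) ∪ ({-61/8, 1/62, 5/98, 5/8, 9/7, 8/5} × [-21, 4⋅√5])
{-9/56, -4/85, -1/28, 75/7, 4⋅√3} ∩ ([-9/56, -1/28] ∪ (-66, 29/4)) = {-9/56, -4/85, -1/28, 4⋅√3}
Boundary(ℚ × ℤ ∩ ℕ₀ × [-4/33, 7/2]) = ℕ₀ × {0, 1, 2, 3}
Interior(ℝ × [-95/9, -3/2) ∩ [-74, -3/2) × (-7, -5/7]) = (-74, -3/2) × (-7, -3/2)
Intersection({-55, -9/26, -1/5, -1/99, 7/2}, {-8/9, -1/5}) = {-1/5}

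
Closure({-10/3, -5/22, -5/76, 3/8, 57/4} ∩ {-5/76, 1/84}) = {-5/76}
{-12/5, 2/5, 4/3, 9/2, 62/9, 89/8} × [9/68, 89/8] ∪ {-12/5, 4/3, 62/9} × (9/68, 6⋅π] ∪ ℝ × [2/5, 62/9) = (ℝ × [2/5, 62/9)) ∪ ({-12/5, 4/3, 62/9} × (9/68, 6⋅π]) ∪ ({-12/5, 2/5, 4/3, 9/2, 62/9, 89/8} × [9/68, 89/8])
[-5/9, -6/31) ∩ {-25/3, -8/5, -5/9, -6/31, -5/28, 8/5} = {-5/9}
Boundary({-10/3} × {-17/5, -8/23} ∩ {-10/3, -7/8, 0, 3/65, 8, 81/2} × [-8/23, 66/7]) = {-10/3} × {-8/23}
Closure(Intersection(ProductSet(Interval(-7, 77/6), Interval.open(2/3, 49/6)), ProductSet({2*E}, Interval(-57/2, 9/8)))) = ProductSet({2*E}, Interval(2/3, 9/8))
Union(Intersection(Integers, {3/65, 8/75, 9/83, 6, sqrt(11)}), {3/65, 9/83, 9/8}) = {3/65, 9/83, 9/8, 6}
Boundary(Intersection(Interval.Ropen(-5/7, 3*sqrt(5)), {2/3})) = {2/3}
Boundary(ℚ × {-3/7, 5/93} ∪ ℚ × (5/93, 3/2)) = ℝ × ({-3/7} ∪ [5/93, 3/2])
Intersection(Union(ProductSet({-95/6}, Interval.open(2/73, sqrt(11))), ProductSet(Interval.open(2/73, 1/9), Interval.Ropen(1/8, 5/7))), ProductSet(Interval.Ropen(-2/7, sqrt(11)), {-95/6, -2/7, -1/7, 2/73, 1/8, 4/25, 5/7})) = ProductSet(Interval.open(2/73, 1/9), {1/8, 4/25})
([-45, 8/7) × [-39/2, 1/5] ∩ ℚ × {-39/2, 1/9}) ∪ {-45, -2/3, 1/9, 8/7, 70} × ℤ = ({-45, -2/3, 1/9, 8/7, 70} × ℤ) ∪ ((ℚ ∩ [-45, 8/7)) × {-39/2, 1/9})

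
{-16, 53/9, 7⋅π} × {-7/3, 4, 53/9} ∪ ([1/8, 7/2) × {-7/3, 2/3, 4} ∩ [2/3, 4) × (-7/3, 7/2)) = ([2/3, 7/2) × {2/3}) ∪ ({-16, 53/9, 7⋅π} × {-7/3, 4, 53/9})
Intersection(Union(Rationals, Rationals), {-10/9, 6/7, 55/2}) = {-10/9, 6/7, 55/2}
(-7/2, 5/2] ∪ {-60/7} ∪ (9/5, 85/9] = {-60/7} ∪ (-7/2, 85/9]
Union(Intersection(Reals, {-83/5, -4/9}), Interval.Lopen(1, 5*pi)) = Union({-83/5, -4/9}, Interval.Lopen(1, 5*pi))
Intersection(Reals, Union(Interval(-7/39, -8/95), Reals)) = Reals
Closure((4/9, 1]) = [4/9, 1]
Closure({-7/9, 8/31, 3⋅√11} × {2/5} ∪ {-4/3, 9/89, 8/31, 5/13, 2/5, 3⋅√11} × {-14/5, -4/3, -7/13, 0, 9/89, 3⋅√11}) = ({-7/9, 8/31, 3⋅√11} × {2/5}) ∪ ({-4/3, 9/89, 8/31, 5/13, 2/5, 3⋅√11} × {-14/5, -4/3, -7/13, 0, 9/89, 3⋅√11})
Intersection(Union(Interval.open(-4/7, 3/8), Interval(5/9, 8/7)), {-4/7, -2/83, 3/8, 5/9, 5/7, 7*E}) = {-2/83, 5/9, 5/7}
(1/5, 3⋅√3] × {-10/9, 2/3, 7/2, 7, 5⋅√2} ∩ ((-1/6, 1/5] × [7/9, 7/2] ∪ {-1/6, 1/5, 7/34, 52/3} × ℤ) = {7/34} × {7}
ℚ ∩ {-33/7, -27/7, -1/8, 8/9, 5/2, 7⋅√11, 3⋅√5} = {-33/7, -27/7, -1/8, 8/9, 5/2}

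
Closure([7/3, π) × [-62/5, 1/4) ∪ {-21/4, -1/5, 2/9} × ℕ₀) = ({-21/4, -1/5, 2/9} × ℕ₀) ∪ ({7/3, π} × [-62/5, 1/4]) ∪ ([7/3, π] × {-62/5, 1/4}) ∪ ([7/3, π) × [-62/5, 1/4))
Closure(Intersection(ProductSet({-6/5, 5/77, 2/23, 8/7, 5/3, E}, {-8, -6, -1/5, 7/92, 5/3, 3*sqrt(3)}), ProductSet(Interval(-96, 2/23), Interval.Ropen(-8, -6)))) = ProductSet({-6/5, 5/77, 2/23}, {-8})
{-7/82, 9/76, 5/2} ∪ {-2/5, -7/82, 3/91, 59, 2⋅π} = {-2/5, -7/82, 3/91, 9/76, 5/2, 59, 2⋅π}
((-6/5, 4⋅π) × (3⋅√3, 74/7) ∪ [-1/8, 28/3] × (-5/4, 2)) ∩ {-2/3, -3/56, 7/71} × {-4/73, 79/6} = {-3/56, 7/71} × {-4/73}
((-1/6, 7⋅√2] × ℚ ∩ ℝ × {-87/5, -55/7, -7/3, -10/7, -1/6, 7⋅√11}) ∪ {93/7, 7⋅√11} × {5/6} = ({93/7, 7⋅√11} × {5/6}) ∪ ((-1/6, 7⋅√2] × {-87/5, -55/7, -7/3, -10/7, -1/6})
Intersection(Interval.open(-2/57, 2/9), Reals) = Interval.open(-2/57, 2/9)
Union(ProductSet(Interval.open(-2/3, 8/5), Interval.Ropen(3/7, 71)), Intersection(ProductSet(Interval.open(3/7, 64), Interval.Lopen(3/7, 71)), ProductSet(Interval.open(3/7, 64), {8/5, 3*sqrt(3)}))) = Union(ProductSet(Interval.open(-2/3, 8/5), Interval.Ropen(3/7, 71)), ProductSet(Interval.open(3/7, 64), {8/5, 3*sqrt(3)}))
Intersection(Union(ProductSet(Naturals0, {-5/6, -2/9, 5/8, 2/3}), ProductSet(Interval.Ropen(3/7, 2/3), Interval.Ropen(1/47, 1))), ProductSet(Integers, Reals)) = ProductSet(Naturals0, {-5/6, -2/9, 5/8, 2/3})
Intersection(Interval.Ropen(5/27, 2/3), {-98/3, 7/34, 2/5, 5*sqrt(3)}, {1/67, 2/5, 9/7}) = {2/5}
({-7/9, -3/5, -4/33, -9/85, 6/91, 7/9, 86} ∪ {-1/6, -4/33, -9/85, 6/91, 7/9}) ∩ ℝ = {-7/9, -3/5, -1/6, -4/33, -9/85, 6/91, 7/9, 86}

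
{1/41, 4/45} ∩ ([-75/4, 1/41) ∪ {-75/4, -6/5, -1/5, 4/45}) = {4/45}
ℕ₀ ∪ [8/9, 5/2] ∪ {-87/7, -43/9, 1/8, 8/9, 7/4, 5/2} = {-87/7, -43/9, 1/8} ∪ ℕ₀ ∪ [8/9, 5/2]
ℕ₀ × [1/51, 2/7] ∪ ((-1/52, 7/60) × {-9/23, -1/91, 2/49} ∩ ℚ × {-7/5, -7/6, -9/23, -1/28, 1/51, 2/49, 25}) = (ℕ₀ × [1/51, 2/7]) ∪ ((ℚ ∩ (-1/52, 7/60)) × {-9/23, 2/49})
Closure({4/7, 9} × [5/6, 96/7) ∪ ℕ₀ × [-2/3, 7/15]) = (ℕ₀ × [-2/3, 7/15]) ∪ ({4/7, 9} × [5/6, 96/7])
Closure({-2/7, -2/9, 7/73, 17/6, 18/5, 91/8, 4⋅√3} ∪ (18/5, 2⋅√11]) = {-2/7, -2/9, 7/73, 17/6, 91/8, 4⋅√3} ∪ [18/5, 2⋅√11]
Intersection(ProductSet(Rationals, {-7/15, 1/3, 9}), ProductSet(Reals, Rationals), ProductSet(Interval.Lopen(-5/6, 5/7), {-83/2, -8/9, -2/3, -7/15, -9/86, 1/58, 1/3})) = ProductSet(Intersection(Interval.Lopen(-5/6, 5/7), Rationals), {-7/15, 1/3})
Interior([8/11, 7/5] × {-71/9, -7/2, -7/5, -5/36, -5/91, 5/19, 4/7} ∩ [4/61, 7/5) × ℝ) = ∅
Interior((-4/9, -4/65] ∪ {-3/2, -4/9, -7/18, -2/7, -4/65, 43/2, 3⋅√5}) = (-4/9, -4/65)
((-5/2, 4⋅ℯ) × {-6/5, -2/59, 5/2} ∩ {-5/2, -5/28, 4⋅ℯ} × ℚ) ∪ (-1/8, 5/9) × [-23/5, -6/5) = ({-5/28} × {-6/5, -2/59, 5/2}) ∪ ((-1/8, 5/9) × [-23/5, -6/5))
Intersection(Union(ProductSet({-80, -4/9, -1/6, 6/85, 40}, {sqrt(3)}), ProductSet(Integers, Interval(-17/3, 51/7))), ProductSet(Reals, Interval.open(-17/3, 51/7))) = Union(ProductSet({-80, -4/9, -1/6, 6/85, 40}, {sqrt(3)}), ProductSet(Integers, Interval.open(-17/3, 51/7)))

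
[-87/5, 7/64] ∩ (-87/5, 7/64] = (-87/5, 7/64]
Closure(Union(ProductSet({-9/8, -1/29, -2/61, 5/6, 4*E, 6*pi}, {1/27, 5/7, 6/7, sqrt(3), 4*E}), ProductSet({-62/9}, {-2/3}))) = Union(ProductSet({-62/9}, {-2/3}), ProductSet({-9/8, -1/29, -2/61, 5/6, 4*E, 6*pi}, {1/27, 5/7, 6/7, sqrt(3), 4*E}))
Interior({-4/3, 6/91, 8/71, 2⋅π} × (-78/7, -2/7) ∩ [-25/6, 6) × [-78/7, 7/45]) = ∅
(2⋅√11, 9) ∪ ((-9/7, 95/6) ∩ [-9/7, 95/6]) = (-9/7, 95/6)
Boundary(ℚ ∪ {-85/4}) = ℝ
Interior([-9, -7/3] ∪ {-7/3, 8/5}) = (-9, -7/3)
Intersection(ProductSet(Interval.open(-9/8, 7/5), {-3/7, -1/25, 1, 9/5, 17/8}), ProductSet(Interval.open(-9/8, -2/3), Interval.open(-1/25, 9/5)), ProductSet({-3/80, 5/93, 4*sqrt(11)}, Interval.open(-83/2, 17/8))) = EmptySet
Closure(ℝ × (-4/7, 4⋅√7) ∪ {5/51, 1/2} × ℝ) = ({5/51, 1/2} × (-∞, ∞)) ∪ (ℝ × [-4/7, 4⋅√7])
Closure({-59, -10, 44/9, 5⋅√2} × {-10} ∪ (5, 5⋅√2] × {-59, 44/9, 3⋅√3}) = ({-59, -10, 44/9, 5⋅√2} × {-10}) ∪ ([5, 5⋅√2] × {-59, 44/9, 3⋅√3})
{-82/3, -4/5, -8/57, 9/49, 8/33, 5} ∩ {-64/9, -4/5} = {-4/5}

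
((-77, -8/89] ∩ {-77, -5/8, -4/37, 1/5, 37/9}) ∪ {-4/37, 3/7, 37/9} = {-5/8, -4/37, 3/7, 37/9}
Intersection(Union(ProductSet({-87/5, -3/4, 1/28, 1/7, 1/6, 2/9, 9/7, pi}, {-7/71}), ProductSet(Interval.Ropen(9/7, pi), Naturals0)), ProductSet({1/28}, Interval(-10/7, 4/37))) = ProductSet({1/28}, {-7/71})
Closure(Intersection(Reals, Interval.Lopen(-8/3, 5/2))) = Interval(-8/3, 5/2)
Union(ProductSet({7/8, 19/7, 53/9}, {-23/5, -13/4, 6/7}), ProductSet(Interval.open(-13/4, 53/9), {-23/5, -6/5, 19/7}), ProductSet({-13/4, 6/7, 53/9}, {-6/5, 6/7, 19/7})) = Union(ProductSet({-13/4, 6/7, 53/9}, {-6/5, 6/7, 19/7}), ProductSet({7/8, 19/7, 53/9}, {-23/5, -13/4, 6/7}), ProductSet(Interval.open(-13/4, 53/9), {-23/5, -6/5, 19/7}))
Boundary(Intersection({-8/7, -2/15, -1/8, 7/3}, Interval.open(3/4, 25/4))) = {7/3}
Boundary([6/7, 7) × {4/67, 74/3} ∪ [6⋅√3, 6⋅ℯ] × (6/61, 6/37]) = ([6/7, 7] × {4/67, 74/3}) ∪ ({6⋅√3, 6⋅ℯ} × [6/61, 6/37]) ∪ ([6⋅√3, 6⋅ℯ] × {6/61, 6/37})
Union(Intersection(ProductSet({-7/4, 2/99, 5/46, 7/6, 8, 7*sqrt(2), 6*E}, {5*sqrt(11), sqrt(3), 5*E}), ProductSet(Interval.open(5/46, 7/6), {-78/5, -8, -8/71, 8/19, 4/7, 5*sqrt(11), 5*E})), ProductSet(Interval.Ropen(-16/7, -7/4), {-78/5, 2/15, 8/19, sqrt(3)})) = ProductSet(Interval.Ropen(-16/7, -7/4), {-78/5, 2/15, 8/19, sqrt(3)})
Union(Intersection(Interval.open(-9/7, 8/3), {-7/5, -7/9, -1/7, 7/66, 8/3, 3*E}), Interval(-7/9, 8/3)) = Interval(-7/9, 8/3)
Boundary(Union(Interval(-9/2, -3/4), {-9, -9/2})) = {-9, -9/2, -3/4}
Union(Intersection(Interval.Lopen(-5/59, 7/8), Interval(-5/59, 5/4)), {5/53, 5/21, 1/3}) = Interval.Lopen(-5/59, 7/8)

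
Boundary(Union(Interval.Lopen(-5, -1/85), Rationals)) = Union(Interval(-oo, -5), Interval(-1/85, oo))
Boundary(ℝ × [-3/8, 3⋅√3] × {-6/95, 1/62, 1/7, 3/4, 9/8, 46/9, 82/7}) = ℝ × [-3/8, 3⋅√3] × {-6/95, 1/62, 1/7, 3/4, 9/8, 46/9, 82/7}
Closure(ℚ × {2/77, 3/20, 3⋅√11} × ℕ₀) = ℝ × {2/77, 3/20, 3⋅√11} × ℕ₀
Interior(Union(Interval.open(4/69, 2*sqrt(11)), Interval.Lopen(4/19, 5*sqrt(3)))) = Interval.open(4/69, 5*sqrt(3))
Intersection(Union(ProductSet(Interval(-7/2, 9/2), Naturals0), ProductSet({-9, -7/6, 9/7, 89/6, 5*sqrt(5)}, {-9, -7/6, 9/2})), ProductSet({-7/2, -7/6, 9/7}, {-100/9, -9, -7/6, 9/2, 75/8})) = ProductSet({-7/6, 9/7}, {-9, -7/6, 9/2})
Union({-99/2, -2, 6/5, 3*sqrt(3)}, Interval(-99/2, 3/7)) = Union({6/5, 3*sqrt(3)}, Interval(-99/2, 3/7))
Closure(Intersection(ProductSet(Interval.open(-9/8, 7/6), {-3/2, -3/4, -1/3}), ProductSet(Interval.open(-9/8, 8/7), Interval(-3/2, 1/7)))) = ProductSet(Interval(-9/8, 8/7), {-3/2, -3/4, -1/3})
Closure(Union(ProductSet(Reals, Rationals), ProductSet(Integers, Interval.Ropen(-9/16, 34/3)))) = ProductSet(Reals, Reals)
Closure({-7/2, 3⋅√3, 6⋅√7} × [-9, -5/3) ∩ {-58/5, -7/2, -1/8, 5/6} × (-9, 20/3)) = {-7/2} × [-9, -5/3]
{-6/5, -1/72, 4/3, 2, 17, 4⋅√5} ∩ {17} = {17}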